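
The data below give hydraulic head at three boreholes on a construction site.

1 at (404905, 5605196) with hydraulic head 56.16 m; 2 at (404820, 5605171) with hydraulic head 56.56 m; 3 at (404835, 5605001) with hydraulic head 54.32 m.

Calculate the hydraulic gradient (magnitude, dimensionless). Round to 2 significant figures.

With h = a·x + b·y + c and 1 as origin, the differences give:
  (-85)·a + (-25)·b = +0.40
  (-70)·a + (-195)·b = -1.84
Eliminate b (×(-195) and ×(-25), subtract): 14825·a = -124.000 → a = ∂h/∂x = -0.008364
Back-substitute: b = ∂h/∂y = +0.01244.
|∇h| = √(-0.008364² + 0.01244²) = 0.01499

0.015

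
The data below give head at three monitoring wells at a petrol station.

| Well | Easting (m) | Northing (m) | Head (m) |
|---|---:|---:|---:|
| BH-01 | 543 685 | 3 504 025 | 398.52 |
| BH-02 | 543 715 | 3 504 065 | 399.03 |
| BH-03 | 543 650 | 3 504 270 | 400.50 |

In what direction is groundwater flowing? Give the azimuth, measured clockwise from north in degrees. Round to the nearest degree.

211°

Three-point gradient (reference BH-01): Δ to BH-02 = (30, 40, +0.51), Δ to BH-03 = (-35, 245, +1.98).
∂h/∂x = +0.005229, ∂h/∂y = +0.008829 (det = 8750).
Flow direction (−∇h) has components (-0.005229 E, -0.008829 N).
Azimuth = atan2(E, N) = atan2(-0.005229, -0.008829) = 210.6° ≈ 211°.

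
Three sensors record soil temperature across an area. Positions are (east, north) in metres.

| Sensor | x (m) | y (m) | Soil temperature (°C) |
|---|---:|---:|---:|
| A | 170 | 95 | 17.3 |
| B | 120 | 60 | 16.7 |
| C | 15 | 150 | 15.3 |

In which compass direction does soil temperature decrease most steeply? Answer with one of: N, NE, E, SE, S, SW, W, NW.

Three-point gradient (reference A): Δ to B = (-50, -35, -0.6), Δ to C = (-155, 55, -2.0).
∂T/∂x = +0.01260, ∂T/∂y = -0.0008563 (det = -8175).
Steepest decrease is along −∇f = (-0.01260 E, +0.0008563 N) → west.

W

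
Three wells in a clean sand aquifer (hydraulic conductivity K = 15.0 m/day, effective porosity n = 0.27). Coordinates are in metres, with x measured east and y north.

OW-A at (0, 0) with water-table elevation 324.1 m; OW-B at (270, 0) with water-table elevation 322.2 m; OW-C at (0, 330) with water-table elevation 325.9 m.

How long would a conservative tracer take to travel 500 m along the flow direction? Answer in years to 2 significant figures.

∂h/∂x = (322.2 − 324.1) / (270 − 0) = -0.007037
∂h/∂y = (325.9 − 324.1) / (330 − 0) = +0.005455
|∇h| = √(-0.007037² + 0.005455²) = 0.008904
Seepage velocity v = K·i/n = 15.0 × 0.008904 / 0.27 = 0.4947 m/day.
t = 500 / 0.4947 = 1011 days = 2.77 years.

2.8 years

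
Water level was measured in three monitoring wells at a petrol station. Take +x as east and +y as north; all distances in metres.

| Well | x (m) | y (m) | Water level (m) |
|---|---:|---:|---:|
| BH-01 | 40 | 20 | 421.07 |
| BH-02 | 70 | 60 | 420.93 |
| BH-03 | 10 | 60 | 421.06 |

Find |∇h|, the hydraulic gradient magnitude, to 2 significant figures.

0.0029

Three-point gradient (reference BH-01): Δ to BH-02 = (30, 40, -0.14), Δ to BH-03 = (-30, 40, -0.01).
∂h/∂x = -0.002167, ∂h/∂y = -0.001875 (det = 2400).
|∇h| = √(-0.002167² + -0.001875²) = 0.002866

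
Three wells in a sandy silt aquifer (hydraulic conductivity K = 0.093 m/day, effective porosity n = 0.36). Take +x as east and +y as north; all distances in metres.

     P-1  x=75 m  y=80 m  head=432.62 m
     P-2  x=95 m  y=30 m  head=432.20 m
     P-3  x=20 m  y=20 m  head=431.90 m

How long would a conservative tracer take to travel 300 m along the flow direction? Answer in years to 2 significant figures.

With h = a·x + b·y + c and P-1 as origin, the differences give:
  20·a + (-50)·b = -0.42
  (-55)·a + (-60)·b = -0.72
Eliminate b (×(-60) and ×(-50), subtract): -3950·a = -10.800 → a = ∂h/∂x = +0.002734
Back-substitute: b = ∂h/∂y = +0.009494.
|∇h| = √(0.002734² + 0.009494²) = 0.00988
Seepage velocity v = K·i/n = 0.093 × 0.00988 / 0.36 = 0.002552 m/day.
t = 300 / 0.002552 = 1.176e+05 days = 322 years.

320 years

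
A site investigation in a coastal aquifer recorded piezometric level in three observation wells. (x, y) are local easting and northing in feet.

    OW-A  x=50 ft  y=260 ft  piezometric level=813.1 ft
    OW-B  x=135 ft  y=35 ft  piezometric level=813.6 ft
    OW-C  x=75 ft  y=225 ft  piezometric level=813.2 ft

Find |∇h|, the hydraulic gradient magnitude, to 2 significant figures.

0.0024

With h = a·x + b·y + c and OW-A as origin, the differences give:
  85·a + (-225)·b = +0.5
  25·a + (-35)·b = +0.1
Eliminate b (×(-35) and ×(-225), subtract): 2650·a = 5.00 → a = ∂h/∂x = +0.001887
Back-substitute: b = ∂h/∂y = -0.001509.
|∇h| = √(0.001887² + -0.001509²) = 0.002416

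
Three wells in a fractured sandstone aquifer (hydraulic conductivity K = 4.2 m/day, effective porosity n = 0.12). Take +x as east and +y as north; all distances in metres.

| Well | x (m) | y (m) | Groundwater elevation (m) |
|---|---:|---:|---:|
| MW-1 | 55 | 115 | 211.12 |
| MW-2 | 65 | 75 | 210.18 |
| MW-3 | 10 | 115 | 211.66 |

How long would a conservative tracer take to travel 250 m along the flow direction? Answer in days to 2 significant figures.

Taking MW-1 as reference: MW-2−MW-1 = (10, -40, -0.94); MW-3−MW-1 = (-45, 0, +0.54).
Solve a·Δx + b·Δy = Δh: det = 10·0 − (-45)·(-40) = -1800.
∂h/∂x = [(-0.94)·0 − (+0.54)·(-40)] / -1800 = -0.01200
∂h/∂y = [10·(+0.54) − (-45)·(-0.94)] / -1800 = +0.02050
|∇h| = √(-0.01200² + 0.02050²) = 0.02375
Seepage velocity v = K·i/n = 4.2 × 0.02375 / 0.12 = 0.8313 m/day.
t = 250 / 0.8313 = 300.7 days.

300 days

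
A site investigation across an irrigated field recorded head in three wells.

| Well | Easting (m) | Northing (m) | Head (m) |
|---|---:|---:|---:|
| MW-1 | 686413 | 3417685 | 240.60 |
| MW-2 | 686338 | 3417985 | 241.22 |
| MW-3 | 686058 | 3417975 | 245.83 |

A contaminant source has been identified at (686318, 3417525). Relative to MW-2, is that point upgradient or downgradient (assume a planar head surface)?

upgradient

Differences from MW-1: to MW-2 (Δx, Δy, Δh) = (-75, 300, +0.62); to MW-3 = (-355, 290, +5.23).
Determinant of the coordinate differences = (-75)·290 − (-355)·300 = 84750.
∂h/∂x = [(+0.62)·290 − (+5.23)·300] / 84750 = -0.01639
∂h/∂y = [(-75)·(+5.23) − (-355)·(+0.62)] / 84750 = -0.002031
Head at (686318, 3417525) = 240.60 + (-0.01639)·(-95) + (-0.002031)·(-160) = 242.48 m.
That is higher than the 241.22 m at MW-2, so the point is upgradient.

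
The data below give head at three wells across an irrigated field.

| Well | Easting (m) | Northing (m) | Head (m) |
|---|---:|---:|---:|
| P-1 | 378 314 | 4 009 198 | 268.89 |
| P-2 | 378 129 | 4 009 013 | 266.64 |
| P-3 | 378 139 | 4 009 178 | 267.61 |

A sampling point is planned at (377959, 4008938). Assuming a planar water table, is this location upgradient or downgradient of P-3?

Differences from P-1: to P-2 (Δx, Δy, Δh) = (-185, -185, -2.25); to P-3 = (-175, -20, -1.28).
Determinant of the coordinate differences = (-185)·(-20) − (-175)·(-185) = -28675.
∂h/∂x = [(-2.25)·(-20) − (-1.28)·(-185)] / -28675 = +0.006689
∂h/∂y = [(-185)·(-1.28) − (-175)·(-2.25)] / -28675 = +0.005473
Head at (377959, 4008938) = 268.89 + (+0.006689)·(-355) + (+0.005473)·(-260) = 265.09 m.
That is lower than the 267.61 m at P-3, so the point is downgradient.

downgradient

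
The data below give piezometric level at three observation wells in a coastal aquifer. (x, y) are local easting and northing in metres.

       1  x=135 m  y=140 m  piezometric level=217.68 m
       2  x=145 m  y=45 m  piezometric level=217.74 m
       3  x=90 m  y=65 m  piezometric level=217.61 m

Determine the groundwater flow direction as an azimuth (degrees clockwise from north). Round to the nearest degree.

280°

With h = a·x + b·y + c and 1 as origin, the differences give:
  10·a + (-95)·b = +0.06
  (-45)·a + (-75)·b = -0.07
Eliminate b (×(-75) and ×(-95), subtract): -5025·a = -11.150 → a = ∂h/∂x = +0.002219
Back-substitute: b = ∂h/∂y = -0.0003980.
Flow direction (−∇h) has components (-0.002219 E, +0.0003980 N).
Azimuth = atan2(E, N) = atan2(-0.002219, +0.0003980) = 280.2° ≈ 280°.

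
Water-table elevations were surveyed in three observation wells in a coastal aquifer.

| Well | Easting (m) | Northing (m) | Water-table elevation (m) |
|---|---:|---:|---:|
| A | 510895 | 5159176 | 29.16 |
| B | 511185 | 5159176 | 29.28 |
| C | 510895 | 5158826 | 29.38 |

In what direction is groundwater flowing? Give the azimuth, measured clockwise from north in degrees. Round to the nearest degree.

327°

∂h/∂x = (29.28 − 29.16) / (511185 − 510895) = +0.0004138
∂h/∂y = (29.38 − 29.16) / (5158826 − 5159176) = -0.0006286
Flow direction (−∇h) has components (-0.0004138 E, +0.0006286 N).
Azimuth = atan2(E, N) = atan2(-0.0004138, +0.0006286) = 326.6° ≈ 327°.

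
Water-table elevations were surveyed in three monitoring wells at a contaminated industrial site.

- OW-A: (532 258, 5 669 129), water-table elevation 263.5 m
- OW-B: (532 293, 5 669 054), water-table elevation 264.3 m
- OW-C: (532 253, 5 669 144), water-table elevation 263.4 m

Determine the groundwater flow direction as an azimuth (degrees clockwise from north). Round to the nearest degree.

264°

Three-point gradient (reference OW-A): Δ to OW-B = (35, -75, +0.8), Δ to OW-C = (-5, 15, -0.1).
∂h/∂x = +0.03000, ∂h/∂y = +0.003333 (det = 150).
Flow direction (−∇h) has components (-0.03000 E, -0.003333 N).
Azimuth = atan2(E, N) = atan2(-0.03000, -0.003333) = 263.7° ≈ 264°.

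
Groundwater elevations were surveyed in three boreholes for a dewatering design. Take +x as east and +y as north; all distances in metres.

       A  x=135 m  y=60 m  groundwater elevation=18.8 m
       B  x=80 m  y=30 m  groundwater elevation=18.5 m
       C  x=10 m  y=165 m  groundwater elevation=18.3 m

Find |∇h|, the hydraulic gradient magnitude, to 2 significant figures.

Taking A as reference: B−A = (-55, -30, -0.3); C−A = (-125, 105, -0.5).
Solve a·Δx + b·Δy = Δh: det = (-55)·105 − (-125)·(-30) = -9525.
∂h/∂x = [(-0.3)·105 − (-0.5)·(-30)] / -9525 = +0.004882
∂h/∂y = [(-55)·(-0.5) − (-125)·(-0.3)] / -9525 = +0.001050
|∇h| = √(0.004882² + 0.001050²) = 0.004994

0.0050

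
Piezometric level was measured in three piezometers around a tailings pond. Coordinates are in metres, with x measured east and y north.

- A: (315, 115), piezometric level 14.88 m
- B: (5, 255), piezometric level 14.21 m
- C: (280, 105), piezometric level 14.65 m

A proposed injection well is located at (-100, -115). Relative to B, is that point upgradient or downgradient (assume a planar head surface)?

Differences from A: to B (Δx, Δy, Δh) = (-310, 140, -0.67); to C = (-35, -10, -0.23).
Solve a·Δx + b·Δy = Δh: det = (-310)·(-10) − (-35)·140 = 8000.
∂h/∂x = [(-0.67)·(-10) − (-0.23)·140] / 8000 = +0.004863
∂h/∂y = [(-310)·(-0.23) − (-35)·(-0.67)] / 8000 = +0.005981
Head at (-100, -115) = 14.88 + (+0.004863)·(-415) + (+0.005981)·(-230) = 11.49 m.
That is lower than the 14.21 m at B, so the point is downgradient.

downgradient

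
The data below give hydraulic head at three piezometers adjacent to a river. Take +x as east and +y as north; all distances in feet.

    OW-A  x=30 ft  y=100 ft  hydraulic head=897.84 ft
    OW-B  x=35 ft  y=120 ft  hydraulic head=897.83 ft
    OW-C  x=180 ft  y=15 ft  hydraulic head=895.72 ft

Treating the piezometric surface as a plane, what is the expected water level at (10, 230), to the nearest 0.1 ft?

Differences from OW-A: to OW-B (Δx, Δy, Δh) = (5, 20, -0.01); to OW-C = (150, -85, -2.12).
Solve a·Δx + b·Δy = Δh: det = 5·(-85) − 150·20 = -3425.
∂h/∂x = [(-0.01)·(-85) − (-2.12)·20] / -3425 = -0.01263
∂h/∂y = [5·(-2.12) − 150·(-0.01)] / -3425 = +0.002657
h(10, 230) = 897.84 + (-0.01263)·(-20) + (+0.002657)·(130) = 897.84 +0.253 +0.345 = 898.438 ft.

898.4 ft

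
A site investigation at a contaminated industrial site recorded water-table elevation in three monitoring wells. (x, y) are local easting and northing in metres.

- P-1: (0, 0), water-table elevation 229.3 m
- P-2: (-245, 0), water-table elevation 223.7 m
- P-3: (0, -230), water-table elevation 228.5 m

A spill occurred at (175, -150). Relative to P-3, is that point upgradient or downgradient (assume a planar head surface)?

∂h/∂x = (223.7 − 229.3) / (-245 − 0) = +0.02286
∂h/∂y = (228.5 − 229.3) / (-230 − 0) = +0.003478
Head at (175, -150) = 229.3 + (+0.02286)·(175) + (+0.003478)·(-150) = 232.78 m.
That is higher than the 228.5 m at P-3, so the point is upgradient.

upgradient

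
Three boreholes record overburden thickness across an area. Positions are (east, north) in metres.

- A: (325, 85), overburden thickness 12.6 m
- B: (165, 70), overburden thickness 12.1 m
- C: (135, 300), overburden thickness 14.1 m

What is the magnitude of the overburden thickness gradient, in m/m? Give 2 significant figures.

Differences from A: to B (Δx, Δy, Δh) = (-160, -15, -0.5); to C = (-190, 215, +1.5).
Solve a·Δx + b·Δy = Δd: det = (-160)·215 − (-190)·(-15) = -37250.
∂d/∂x = [(-0.5)·215 − (+1.5)·(-15)] / -37250 = +0.002282
∂d/∂y = [(-160)·(+1.5) − (-190)·(-0.5)] / -37250 = +0.008993
|∇f| = √(0.002282² + 0.008993²) = 0.009278 m/m

0.0093 m/m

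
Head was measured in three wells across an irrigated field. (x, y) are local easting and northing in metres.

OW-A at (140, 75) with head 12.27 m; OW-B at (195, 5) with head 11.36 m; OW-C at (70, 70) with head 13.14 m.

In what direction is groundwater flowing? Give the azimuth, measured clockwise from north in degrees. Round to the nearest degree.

104°

Differences from OW-A: to OW-B (Δx, Δy, Δh) = (55, -70, -0.91); to OW-C = (-70, -5, +0.87).
Determinant of the coordinate differences = 55·(-5) − (-70)·(-70) = -5175.
∂h/∂x = [(-0.91)·(-5) − (+0.87)·(-70)] / -5175 = -0.01265
∂h/∂y = [55·(+0.87) − (-70)·(-0.91)] / -5175 = +0.003063
Flow direction (−∇h) has components (+0.01265 E, -0.003063 N).
Azimuth = atan2(E, N) = atan2(+0.01265, -0.003063) = 103.6° ≈ 104°.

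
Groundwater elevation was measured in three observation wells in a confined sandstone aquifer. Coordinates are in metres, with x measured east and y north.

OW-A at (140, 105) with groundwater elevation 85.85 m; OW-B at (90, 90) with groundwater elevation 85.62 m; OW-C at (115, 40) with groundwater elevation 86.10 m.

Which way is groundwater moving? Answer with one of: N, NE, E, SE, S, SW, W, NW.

NW

Differences from OW-A: to OW-B (Δx, Δy, Δh) = (-50, -15, -0.23); to OW-C = (-25, -65, +0.25).
Solve a·Δx + b·Δy = Δh: det = (-50)·(-65) − (-25)·(-15) = 2875.
∂h/∂x = [(-0.23)·(-65) − (+0.25)·(-15)] / 2875 = +0.006504
∂h/∂y = [(-50)·(+0.25) − (-25)·(-0.23)] / 2875 = -0.006348
Flow = −∇h = (-0.006504 east, +0.006348 north), which points northwest.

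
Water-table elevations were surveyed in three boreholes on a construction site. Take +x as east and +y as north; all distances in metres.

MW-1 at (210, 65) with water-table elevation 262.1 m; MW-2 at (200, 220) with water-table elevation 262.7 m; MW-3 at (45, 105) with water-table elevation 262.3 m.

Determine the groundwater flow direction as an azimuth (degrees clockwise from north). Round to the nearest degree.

With h = a·x + b·y + c and MW-1 as origin, the differences give:
  (-10)·a + 155·b = +0.6
  (-165)·a + 40·b = +0.2
Eliminate b (×40 and ×155, subtract): 25175·a = -7.00 → a = ∂h/∂x = -0.0002781
Back-substitute: b = ∂h/∂y = +0.003853.
Flow direction (−∇h) has components (+0.0002781 E, -0.003853 N).
Azimuth = atan2(E, N) = atan2(+0.0002781, -0.003853) = 175.9° ≈ 176°.

176°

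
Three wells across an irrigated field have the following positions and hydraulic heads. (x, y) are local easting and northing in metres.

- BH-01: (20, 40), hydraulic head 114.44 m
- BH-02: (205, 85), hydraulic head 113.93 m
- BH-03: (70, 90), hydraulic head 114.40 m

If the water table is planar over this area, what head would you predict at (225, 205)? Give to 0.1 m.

Differences from BH-01: to BH-02 (Δx, Δy, Δh) = (185, 45, -0.51); to BH-03 = (50, 50, -0.04).
Solve a·Δx + b·Δy = Δh: det = 185·50 − 50·45 = 7000.
∂h/∂x = [(-0.51)·50 − (-0.04)·45] / 7000 = -0.003386
∂h/∂y = [185·(-0.04) − 50·(-0.51)] / 7000 = +0.002586
h(225, 205) = 114.44 + (-0.003386)·(205) + (+0.002586)·(165) = 114.44 -0.694 +0.427 = 114.173 m.

114.2 m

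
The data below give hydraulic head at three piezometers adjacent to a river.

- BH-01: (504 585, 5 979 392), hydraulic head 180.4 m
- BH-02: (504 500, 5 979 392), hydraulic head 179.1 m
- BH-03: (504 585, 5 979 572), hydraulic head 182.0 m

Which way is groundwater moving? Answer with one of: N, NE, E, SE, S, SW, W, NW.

SW

∂h/∂x = (179.1 − 180.4) / (504500 − 504585) = +0.01529
∂h/∂y = (182.0 − 180.4) / (5979572 − 5979392) = +0.008889
Flow = −∇h = (-0.01529 east, -0.008889 north), which points southwest.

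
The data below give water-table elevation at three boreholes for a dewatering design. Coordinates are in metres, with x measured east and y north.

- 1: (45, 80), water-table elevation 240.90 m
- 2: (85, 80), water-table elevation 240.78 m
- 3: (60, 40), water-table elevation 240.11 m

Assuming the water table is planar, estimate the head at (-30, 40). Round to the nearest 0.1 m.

Differences from 1: to 2 (Δx, Δy, Δh) = (40, 0, -0.12); to 3 = (15, -40, -0.79).
Solve a·Δx + b·Δy = Δh: det = 40·(-40) − 15·0 = -1600.
∂h/∂x = [(-0.12)·(-40) − (-0.79)·0] / -1600 = -0.003000
∂h/∂y = [40·(-0.79) − 15·(-0.12)] / -1600 = +0.01862
h(-30, 40) = 240.90 + (-0.003000)·(-75) + (+0.01862)·(-40) = 240.90 +0.225 -0.745 = 240.380 m.

240.4 m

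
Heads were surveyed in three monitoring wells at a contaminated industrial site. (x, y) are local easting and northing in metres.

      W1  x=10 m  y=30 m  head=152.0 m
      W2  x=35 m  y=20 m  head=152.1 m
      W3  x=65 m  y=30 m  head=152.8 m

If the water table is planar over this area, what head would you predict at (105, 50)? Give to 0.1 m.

153.9 m

Three-point gradient (reference W1): Δ to W2 = (25, -10, +0.1), Δ to W3 = (55, 0, +0.8).
∂h/∂x = +0.01455, ∂h/∂y = +0.02636 (det = 550).
h(105, 50) = 152.0 + (+0.01455)·(95) + (+0.02636)·(20) = 152.0 +1.382 +0.527 = 153.909 m.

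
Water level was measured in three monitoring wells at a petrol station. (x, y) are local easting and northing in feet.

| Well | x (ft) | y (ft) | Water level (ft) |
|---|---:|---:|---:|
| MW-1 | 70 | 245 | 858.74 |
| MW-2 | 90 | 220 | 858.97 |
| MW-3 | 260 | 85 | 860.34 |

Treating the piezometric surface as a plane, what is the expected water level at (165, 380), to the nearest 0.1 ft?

857.9 ft

Three-point gradient (reference MW-1): Δ to MW-2 = (20, -25, +0.23), Δ to MW-3 = (190, -160, +1.60).
∂h/∂x = +0.002065, ∂h/∂y = -0.007548 (det = 1550).
h(165, 380) = 858.74 + (+0.002065)·(95) + (-0.007548)·(135) = 858.74 +0.196 -1.019 = 857.917 ft.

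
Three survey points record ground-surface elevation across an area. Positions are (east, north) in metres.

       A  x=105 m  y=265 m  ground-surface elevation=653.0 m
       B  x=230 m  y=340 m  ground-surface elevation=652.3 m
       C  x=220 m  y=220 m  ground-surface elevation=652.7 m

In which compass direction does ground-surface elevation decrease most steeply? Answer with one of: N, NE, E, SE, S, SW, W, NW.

With z = a·x + b·y + c and A as origin, the differences give:
  125·a + 75·b = -0.7
  115·a + (-45)·b = -0.3
Eliminate b (×(-45) and ×75, subtract): -14250·a = 54.00 → a = ∂z/∂x = -0.003789
Back-substitute: b = ∂z/∂y = -0.003018.
Steepest decrease is along −∇f = (+0.003789 E, +0.003018 N) → northeast.

NE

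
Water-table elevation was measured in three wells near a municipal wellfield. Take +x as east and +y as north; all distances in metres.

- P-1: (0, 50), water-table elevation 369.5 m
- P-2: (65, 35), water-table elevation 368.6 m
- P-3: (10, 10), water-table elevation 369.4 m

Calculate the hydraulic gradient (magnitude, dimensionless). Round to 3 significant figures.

Differences from P-1: to P-2 (Δx, Δy, Δh) = (65, -15, -0.9); to P-3 = (10, -40, -0.1).
Solve a·Δx + b·Δy = Δh: det = 65·(-40) − 10·(-15) = -2450.
∂h/∂x = [(-0.9)·(-40) − (-0.1)·(-15)] / -2450 = -0.01408
∂h/∂y = [65·(-0.1) − 10·(-0.9)] / -2450 = -0.001020
|∇h| = √(-0.01408² + -0.001020²) = 0.01412

0.0141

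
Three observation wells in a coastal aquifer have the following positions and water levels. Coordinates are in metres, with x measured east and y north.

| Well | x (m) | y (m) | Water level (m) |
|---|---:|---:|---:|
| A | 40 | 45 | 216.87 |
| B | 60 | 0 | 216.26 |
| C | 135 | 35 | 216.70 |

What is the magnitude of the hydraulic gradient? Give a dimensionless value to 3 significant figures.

0.0134

With h = a·x + b·y + c and A as origin, the differences give:
  20·a + (-45)·b = -0.61
  95·a + (-10)·b = -0.17
Eliminate b (×(-10) and ×(-45), subtract): 4075·a = -1.550 → a = ∂h/∂x = -0.0003804
Back-substitute: b = ∂h/∂y = +0.01339.
|∇h| = √(-0.0003804² + 0.01339²) = 0.0134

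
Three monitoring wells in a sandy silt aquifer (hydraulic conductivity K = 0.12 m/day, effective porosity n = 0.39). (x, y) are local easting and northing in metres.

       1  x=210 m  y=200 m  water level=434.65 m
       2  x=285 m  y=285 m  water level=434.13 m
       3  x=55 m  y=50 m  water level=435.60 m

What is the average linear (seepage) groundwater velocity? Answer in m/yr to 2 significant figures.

0.57 m/yr

Taking 1 as reference: 2−1 = (75, 85, -0.52); 3−1 = (-155, -150, +0.95).
Determinant of the coordinate differences = 75·(-150) − (-155)·85 = 1925.
∂h/∂x = [(-0.52)·(-150) − (+0.95)·85] / 1925 = -0.001429
∂h/∂y = [75·(+0.95) − (-155)·(-0.52)] / 1925 = -0.004857
|∇h| = √(-0.001429² + -0.004857²) = 0.005063
Seepage velocity v = K·i/n = 0.12 × 0.005063 / 0.39 = 0.001558 m/day = 0.5691 m/yr.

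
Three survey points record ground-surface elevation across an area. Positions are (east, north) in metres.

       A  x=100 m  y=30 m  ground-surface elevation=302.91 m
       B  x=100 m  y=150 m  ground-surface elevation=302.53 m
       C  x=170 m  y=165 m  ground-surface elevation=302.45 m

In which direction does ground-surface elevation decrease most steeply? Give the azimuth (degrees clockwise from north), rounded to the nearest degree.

Three-point gradient (reference A): Δ to B = (0, 120, -0.38), Δ to C = (70, 135, -0.46).
∂z/∂x = -0.0004643, ∂z/∂y = -0.003167 (det = -8400).
Steepest decrease is along −∇f: components (+0.0004643 E, +0.003167 N).
Azimuth = atan2(+0.0004643, +0.003167) = 8.3° ≈ 008°.

008°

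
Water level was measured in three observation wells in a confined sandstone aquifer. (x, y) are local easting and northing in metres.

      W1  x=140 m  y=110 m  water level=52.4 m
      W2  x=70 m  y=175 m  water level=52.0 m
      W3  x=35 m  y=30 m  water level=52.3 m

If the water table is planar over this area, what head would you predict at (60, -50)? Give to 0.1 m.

52.6 m

Three-point gradient (reference W1): Δ to W2 = (-70, 65, -0.4), Δ to W3 = (-105, -80, -0.1).
∂h/∂x = +0.003099, ∂h/∂y = -0.002817 (det = 12425).
h(60, -50) = 52.4 + (+0.003099)·(-80) + (-0.002817)·(-160) = 52.4 -0.248 +0.451 = 52.603 m.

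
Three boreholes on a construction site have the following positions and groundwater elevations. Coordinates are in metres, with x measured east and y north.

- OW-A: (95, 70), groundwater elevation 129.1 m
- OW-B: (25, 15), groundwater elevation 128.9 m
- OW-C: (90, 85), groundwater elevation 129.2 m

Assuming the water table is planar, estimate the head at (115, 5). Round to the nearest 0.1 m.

Taking OW-A as reference: OW-B−OW-A = (-70, -55, -0.2); OW-C−OW-A = (-5, 15, +0.1).
Determinant of the coordinate differences = (-70)·15 − (-5)·(-55) = -1325.
∂h/∂x = [(-0.2)·15 − (+0.1)·(-55)] / -1325 = -0.001887
∂h/∂y = [(-70)·(+0.1) − (-5)·(-0.2)] / -1325 = +0.006038
h(115, 5) = 129.1 + (-0.001887)·(20) + (+0.006038)·(-65) = 129.1 -0.038 -0.392 = 128.670 m.

128.7 m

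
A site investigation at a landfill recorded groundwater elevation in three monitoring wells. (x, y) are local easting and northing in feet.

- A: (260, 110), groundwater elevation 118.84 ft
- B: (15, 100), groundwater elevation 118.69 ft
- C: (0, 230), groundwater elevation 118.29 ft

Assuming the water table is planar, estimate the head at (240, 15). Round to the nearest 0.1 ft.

With h = a·x + b·y + c and A as origin, the differences give:
  (-245)·a + (-10)·b = -0.15
  (-260)·a + 120·b = -0.55
Eliminate b (×120 and ×(-10), subtract): -32000·a = -23.500 → a = ∂h/∂x = +0.0007344
Back-substitute: b = ∂h/∂y = -0.002992.
h(240, 15) = 118.84 + (+0.0007344)·(-20) + (-0.002992)·(-95) = 118.84 -0.015 +0.284 = 119.110 ft.

119.1 ft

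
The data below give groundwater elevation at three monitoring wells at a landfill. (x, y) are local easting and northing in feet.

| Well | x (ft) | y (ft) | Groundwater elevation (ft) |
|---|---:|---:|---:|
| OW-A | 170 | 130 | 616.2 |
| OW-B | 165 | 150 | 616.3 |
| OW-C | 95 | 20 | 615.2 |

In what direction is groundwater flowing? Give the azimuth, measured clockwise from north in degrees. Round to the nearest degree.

Differences from OW-A: to OW-B (Δx, Δy, Δh) = (-5, 20, +0.1); to OW-C = (-75, -110, -1.0).
Solve a·Δx + b·Δy = Δh: det = (-5)·(-110) − (-75)·20 = 2050.
∂h/∂x = [(+0.1)·(-110) − (-1.0)·20] / 2050 = +0.004390
∂h/∂y = [(-5)·(-1.0) − (-75)·(+0.1)] / 2050 = +0.006098
Flow direction (−∇h) has components (-0.004390 E, -0.006098 N).
Azimuth = atan2(E, N) = atan2(-0.004390, -0.006098) = 215.8° ≈ 216°.

216°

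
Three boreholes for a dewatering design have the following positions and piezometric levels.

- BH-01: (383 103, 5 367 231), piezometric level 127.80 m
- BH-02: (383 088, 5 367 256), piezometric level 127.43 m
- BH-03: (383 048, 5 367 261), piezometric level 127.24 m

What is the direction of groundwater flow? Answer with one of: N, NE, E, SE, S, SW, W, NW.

With h = a·x + b·y + c and BH-01 as origin, the differences give:
  (-15)·a + 25·b = -0.37
  (-55)·a + 30·b = -0.56
Eliminate b (×30 and ×25, subtract): 925·a = 2.900 → a = ∂h/∂x = +0.003135
Back-substitute: b = ∂h/∂y = -0.01292.
Flow = −∇h = (-0.003135 east, +0.01292 north), which points north.

N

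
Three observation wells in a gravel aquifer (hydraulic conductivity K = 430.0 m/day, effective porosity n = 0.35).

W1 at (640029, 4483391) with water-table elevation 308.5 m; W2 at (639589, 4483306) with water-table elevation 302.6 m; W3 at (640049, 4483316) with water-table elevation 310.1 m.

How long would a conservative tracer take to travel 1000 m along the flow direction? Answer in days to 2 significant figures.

Differences from W1: to W2 (Δx, Δy, Δh) = (-440, -85, -5.9); to W3 = (20, -75, +1.6).
Solve a·Δx + b·Δy = Δh: det = (-440)·(-75) − 20·(-85) = 34700.
∂h/∂x = [(-5.9)·(-75) − (+1.6)·(-85)] / 34700 = +0.01667
∂h/∂y = [(-440)·(+1.6) − 20·(-5.9)] / 34700 = -0.01689
|∇h| = √(0.01667² + -0.01689²) = 0.02373
Seepage velocity v = K·i/n = 430.0 × 0.02373 / 0.35 = 29.15 m/day.
t = 1000 / 29.15 = 34.31 days.

34 days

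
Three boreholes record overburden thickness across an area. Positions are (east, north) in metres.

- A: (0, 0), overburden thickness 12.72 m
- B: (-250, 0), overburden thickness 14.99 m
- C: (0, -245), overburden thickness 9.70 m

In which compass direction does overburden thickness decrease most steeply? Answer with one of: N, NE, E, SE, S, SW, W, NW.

SE

∂d/∂x = (14.99 − 12.72) / (-250 − 0) = -0.009080
∂d/∂y = (9.70 − 12.72) / (-245 − 0) = +0.01233
Steepest decrease is along −∇f = (+0.009080 E, -0.01233 N) → southeast.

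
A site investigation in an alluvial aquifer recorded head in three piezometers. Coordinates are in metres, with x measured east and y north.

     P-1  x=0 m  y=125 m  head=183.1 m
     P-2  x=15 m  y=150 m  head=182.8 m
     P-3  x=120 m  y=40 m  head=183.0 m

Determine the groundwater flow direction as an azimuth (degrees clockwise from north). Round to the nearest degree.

Taking P-1 as reference: P-2−P-1 = (15, 25, -0.3); P-3−P-1 = (120, -85, -0.1).
Determinant of the coordinate differences = 15·(-85) − 120·25 = -4275.
∂h/∂x = [(-0.3)·(-85) − (-0.1)·25] / -4275 = -0.006550
∂h/∂y = [15·(-0.1) − 120·(-0.3)] / -4275 = -0.008070
Flow direction (−∇h) has components (+0.006550 E, +0.008070 N).
Azimuth = atan2(E, N) = atan2(+0.006550, +0.008070) = 39.1° ≈ 039°.

039°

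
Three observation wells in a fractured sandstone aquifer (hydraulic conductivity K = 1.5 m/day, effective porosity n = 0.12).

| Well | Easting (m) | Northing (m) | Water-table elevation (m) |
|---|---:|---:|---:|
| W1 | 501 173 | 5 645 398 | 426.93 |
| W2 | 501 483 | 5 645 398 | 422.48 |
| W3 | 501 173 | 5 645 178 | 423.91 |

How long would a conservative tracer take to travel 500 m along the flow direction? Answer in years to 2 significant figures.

5.5 years

∂h/∂x = (422.48 − 426.93) / (501483 − 501173) = -0.01435
∂h/∂y = (423.91 − 426.93) / (5645178 − 5645398) = +0.01373
|∇h| = √(-0.01435² + 0.01373²) = 0.01986
Seepage velocity v = K·i/n = 1.5 × 0.01986 / 0.12 = 0.2482 m/day.
t = 500 / 0.2482 = 2015 days = 5.52 years.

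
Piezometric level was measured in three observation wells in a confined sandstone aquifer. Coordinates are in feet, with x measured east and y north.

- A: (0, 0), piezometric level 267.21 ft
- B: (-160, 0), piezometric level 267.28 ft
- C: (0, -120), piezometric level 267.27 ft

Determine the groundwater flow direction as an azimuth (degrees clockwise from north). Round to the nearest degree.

041°

∂h/∂x = (267.28 − 267.21) / (-160 − 0) = -0.0004375
∂h/∂y = (267.27 − 267.21) / (-120 − 0) = -0.0005000
Flow direction (−∇h) has components (+0.0004375 E, +0.0005000 N).
Azimuth = atan2(E, N) = atan2(+0.0004375, +0.0005000) = 41.2° ≈ 041°.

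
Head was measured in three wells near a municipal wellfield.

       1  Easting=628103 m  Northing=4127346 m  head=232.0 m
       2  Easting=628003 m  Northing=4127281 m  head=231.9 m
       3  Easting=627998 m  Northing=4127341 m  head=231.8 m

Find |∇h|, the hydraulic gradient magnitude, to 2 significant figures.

Taking 1 as reference: 2−1 = (-100, -65, -0.1); 3−1 = (-105, -5, -0.2).
Determinant of the coordinate differences = (-100)·(-5) − (-105)·(-65) = -6325.
∂h/∂x = [(-0.1)·(-5) − (-0.2)·(-65)] / -6325 = +0.001976
∂h/∂y = [(-100)·(-0.2) − (-105)·(-0.1)] / -6325 = -0.001502
|∇h| = √(0.001976² + -0.001502²) = 0.002482

0.0025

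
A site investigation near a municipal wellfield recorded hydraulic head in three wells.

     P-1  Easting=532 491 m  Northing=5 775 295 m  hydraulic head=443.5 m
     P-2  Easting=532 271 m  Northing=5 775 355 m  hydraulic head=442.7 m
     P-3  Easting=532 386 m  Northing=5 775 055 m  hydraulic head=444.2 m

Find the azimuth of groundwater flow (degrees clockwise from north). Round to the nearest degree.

328°

Taking P-1 as reference: P-2−P-1 = (-220, 60, -0.8); P-3−P-1 = (-105, -240, +0.7).
Determinant of the coordinate differences = (-220)·(-240) − (-105)·60 = 59100.
∂h/∂x = [(-0.8)·(-240) − (+0.7)·60] / 59100 = +0.002538
∂h/∂y = [(-220)·(+0.7) − (-105)·(-0.8)] / 59100 = -0.004027
Flow direction (−∇h) has components (-0.002538 E, +0.004027 N).
Azimuth = atan2(E, N) = atan2(-0.002538, +0.004027) = 327.8° ≈ 328°.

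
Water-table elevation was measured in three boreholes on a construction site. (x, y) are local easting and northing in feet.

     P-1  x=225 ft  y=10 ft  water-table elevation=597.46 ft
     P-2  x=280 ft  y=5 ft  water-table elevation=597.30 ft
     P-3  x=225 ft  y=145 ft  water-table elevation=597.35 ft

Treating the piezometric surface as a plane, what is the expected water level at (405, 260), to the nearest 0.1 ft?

Differences from P-1: to P-2 (Δx, Δy, Δh) = (55, -5, -0.16); to P-3 = (0, 135, -0.11).
Solve a·Δx + b·Δy = Δh: det = 55·135 − 0·(-5) = 7425.
∂h/∂x = [(-0.16)·135 − (-0.11)·(-5)] / 7425 = -0.002983
∂h/∂y = [55·(-0.11) − 0·(-0.16)] / 7425 = -0.0008148
h(405, 260) = 597.46 + (-0.002983)·(180) + (-0.0008148)·(250) = 597.46 -0.537 -0.204 = 596.719 ft.

596.7 ft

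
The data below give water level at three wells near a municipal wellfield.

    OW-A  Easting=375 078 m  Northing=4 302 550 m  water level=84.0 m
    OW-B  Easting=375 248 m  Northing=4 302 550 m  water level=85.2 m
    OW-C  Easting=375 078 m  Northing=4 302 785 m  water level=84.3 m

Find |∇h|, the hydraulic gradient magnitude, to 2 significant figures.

0.0072

∂h/∂x = (85.2 − 84.0) / (375248 − 375078) = +0.007059
∂h/∂y = (84.3 − 84.0) / (4302785 − 4302550) = +0.001277
|∇h| = √(0.007059² + 0.001277²) = 0.007174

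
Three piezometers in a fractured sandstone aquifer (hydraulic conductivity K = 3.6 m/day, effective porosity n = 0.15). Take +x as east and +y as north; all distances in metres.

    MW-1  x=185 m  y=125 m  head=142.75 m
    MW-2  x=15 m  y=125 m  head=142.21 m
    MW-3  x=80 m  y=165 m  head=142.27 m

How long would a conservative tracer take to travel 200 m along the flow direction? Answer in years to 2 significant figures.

Taking MW-1 as reference: MW-2−MW-1 = (-170, 0, -0.54); MW-3−MW-1 = (-105, 40, -0.48).
Determinant of the coordinate differences = (-170)·40 − (-105)·0 = -6800.
∂h/∂x = [(-0.54)·40 − (-0.48)·0] / -6800 = +0.003176
∂h/∂y = [(-170)·(-0.48) − (-105)·(-0.54)] / -6800 = -0.003662
|∇h| = √(0.003176² + -0.003662²) = 0.004847
Seepage velocity v = K·i/n = 3.6 × 0.004847 / 0.15 = 0.1163 m/day.
t = 200 / 0.1163 = 1720 days = 4.71 years.

4.7 years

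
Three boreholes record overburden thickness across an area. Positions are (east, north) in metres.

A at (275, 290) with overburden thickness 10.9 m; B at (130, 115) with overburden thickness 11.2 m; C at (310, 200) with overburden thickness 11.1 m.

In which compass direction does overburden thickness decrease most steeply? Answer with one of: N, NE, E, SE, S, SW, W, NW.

Taking A as reference: B−A = (-145, -175, +0.3); C−A = (35, -90, +0.2).
Determinant of the coordinate differences = (-145)·(-90) − 35·(-175) = 19175.
∂d/∂x = [(+0.3)·(-90) − (+0.2)·(-175)] / 19175 = +0.0004172
∂d/∂y = [(-145)·(+0.2) − 35·(+0.3)] / 19175 = -0.002060
Steepest decrease is along −∇f = (-0.0004172 E, +0.002060 N) → north.

N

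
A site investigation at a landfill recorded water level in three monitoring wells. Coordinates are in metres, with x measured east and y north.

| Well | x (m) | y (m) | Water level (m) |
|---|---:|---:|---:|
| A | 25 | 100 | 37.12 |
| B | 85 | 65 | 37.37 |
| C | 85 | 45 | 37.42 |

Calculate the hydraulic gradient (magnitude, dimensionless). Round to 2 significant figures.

With h = a·x + b·y + c and A as origin, the differences give:
  60·a + (-35)·b = +0.25
  60·a + (-55)·b = +0.30
Eliminate b (×(-55) and ×(-35), subtract): -1200·a = -3.250 → a = ∂h/∂x = +0.002708
Back-substitute: b = ∂h/∂y = -0.002500.
|∇h| = √(0.002708² + -0.002500²) = 0.003686

0.0037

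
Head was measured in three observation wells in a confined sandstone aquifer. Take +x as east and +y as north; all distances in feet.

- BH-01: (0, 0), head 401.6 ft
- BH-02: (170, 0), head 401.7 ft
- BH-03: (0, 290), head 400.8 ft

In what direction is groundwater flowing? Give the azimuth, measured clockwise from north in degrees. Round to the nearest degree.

∂h/∂x = (401.7 − 401.6) / (170 − 0) = +0.0005882
∂h/∂y = (400.8 − 401.6) / (290 − 0) = -0.002759
Flow direction (−∇h) has components (-0.0005882 E, +0.002759 N).
Azimuth = atan2(E, N) = atan2(-0.0005882, +0.002759) = 348.0° ≈ 348°.

348°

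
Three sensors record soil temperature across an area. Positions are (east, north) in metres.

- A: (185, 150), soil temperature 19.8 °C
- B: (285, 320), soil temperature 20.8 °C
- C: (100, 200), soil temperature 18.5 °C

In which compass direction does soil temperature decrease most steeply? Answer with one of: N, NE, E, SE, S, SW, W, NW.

W

Taking A as reference: B−A = (100, 170, +1.0); C−A = (-85, 50, -1.3).
Solve a·Δx + b·Δy = ΔT: det = 100·50 − (-85)·170 = 19450.
∂T/∂x = [(+1.0)·50 − (-1.3)·170] / 19450 = +0.01393
∂T/∂y = [100·(-1.3) − (-85)·(+1.0)] / 19450 = -0.002314
Steepest decrease is along −∇f = (-0.01393 E, +0.002314 N) → west.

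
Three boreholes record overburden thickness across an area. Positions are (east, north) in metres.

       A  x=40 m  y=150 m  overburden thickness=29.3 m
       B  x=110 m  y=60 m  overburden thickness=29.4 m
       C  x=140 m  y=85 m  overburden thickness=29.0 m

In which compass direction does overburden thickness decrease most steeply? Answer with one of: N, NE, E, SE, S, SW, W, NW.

NE

Differences from A: to B (Δx, Δy, Δh) = (70, -90, +0.1); to C = (100, -65, -0.3).
Determinant of the coordinate differences = 70·(-65) − 100·(-90) = 4450.
∂d/∂x = [(+0.1)·(-65) − (-0.3)·(-90)] / 4450 = -0.007528
∂d/∂y = [70·(-0.3) − 100·(+0.1)] / 4450 = -0.006966
Steepest decrease is along −∇f = (+0.007528 E, +0.006966 N) → northeast.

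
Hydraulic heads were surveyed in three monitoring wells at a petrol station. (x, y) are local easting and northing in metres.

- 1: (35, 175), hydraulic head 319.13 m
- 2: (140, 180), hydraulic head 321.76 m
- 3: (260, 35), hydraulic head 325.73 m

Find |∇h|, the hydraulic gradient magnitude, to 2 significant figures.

0.026

With h = a·x + b·y + c and 1 as origin, the differences give:
  105·a + 5·b = +2.63
  225·a + (-140)·b = +6.60
Eliminate b (×(-140) and ×5, subtract): -15825·a = -401.200 → a = ∂h/∂x = +0.02535
Back-substitute: b = ∂h/∂y = -0.006398.
|∇h| = √(0.02535² + -0.006398²) = 0.02614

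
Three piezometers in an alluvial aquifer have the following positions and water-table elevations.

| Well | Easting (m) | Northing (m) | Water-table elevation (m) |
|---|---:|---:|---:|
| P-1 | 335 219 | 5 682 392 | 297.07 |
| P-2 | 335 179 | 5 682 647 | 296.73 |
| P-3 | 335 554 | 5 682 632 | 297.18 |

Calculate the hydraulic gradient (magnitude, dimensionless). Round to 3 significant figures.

With h = a·x + b·y + c and P-1 as origin, the differences give:
  (-40)·a + 255·b = -0.34
  335·a + 240·b = +0.11
Eliminate b (×240 and ×255, subtract): -95025·a = -109.650 → a = ∂h/∂x = +0.001154
Back-substitute: b = ∂h/∂y = -0.001152.
|∇h| = √(0.001154² + -0.001152²) = 0.001631

0.00163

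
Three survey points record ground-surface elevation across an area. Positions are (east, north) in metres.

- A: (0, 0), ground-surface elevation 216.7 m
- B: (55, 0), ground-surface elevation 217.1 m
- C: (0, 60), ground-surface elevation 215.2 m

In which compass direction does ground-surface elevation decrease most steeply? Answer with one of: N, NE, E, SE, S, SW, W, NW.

∂z/∂x = (217.1 − 216.7) / (55 − 0) = +0.007273
∂z/∂y = (215.2 − 216.7) / (60 − 0) = -0.02500
Steepest decrease is along −∇f = (-0.007273 E, +0.02500 N) → north.

N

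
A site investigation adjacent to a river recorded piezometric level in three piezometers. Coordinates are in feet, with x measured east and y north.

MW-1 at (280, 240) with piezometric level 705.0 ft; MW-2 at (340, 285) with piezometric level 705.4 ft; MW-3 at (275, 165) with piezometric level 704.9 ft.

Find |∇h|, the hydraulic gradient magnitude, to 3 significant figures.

Taking MW-1 as reference: MW-2−MW-1 = (60, 45, +0.4); MW-3−MW-1 = (-5, -75, -0.1).
Determinant of the coordinate differences = 60·(-75) − (-5)·45 = -4275.
∂h/∂x = [(+0.4)·(-75) − (-0.1)·45] / -4275 = +0.005965
∂h/∂y = [60·(-0.1) − (-5)·(+0.4)] / -4275 = +0.0009357
|∇h| = √(0.005965² + 0.0009357²) = 0.006038

0.00604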